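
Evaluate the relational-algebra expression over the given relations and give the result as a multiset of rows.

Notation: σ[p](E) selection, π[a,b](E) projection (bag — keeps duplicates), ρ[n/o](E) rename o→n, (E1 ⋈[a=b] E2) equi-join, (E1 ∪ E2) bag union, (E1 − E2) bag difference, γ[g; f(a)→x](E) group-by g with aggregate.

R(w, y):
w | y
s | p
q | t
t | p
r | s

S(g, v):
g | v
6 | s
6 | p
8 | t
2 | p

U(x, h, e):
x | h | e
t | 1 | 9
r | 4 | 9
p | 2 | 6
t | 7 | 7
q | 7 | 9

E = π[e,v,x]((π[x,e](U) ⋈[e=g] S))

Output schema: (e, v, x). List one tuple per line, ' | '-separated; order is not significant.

Row counts bottom-up:
  U → 5
  π[x,e](U) → 5
  S → 4
  (π[x,e](U) ⋈[e=g] S) → 2
  π[e,v,x]((π[x,e](U) ⋈[e=g] S)) → 2

== RESULT ==
e | v | x
6 | p | p
6 | s | p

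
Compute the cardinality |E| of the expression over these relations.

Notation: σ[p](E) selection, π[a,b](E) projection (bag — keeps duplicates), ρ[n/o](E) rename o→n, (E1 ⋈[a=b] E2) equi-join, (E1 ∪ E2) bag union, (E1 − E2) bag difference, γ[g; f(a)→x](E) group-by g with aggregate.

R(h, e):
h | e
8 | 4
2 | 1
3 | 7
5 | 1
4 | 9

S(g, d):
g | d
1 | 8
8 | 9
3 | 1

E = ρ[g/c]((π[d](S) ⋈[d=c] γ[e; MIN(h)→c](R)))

Per-node cardinality:
  S → 3
  π[d](S) → 3
  R → 5
  γ[e; MIN(h)→c](R) → 4
  (π[d](S) ⋈[d=c] γ[e; MIN(h)→c](R)) → 1
  ρ[g/c]((π[d](S) ⋈[d=c] γ[e; MIN(h)→c](R))) → 1

|E| = 1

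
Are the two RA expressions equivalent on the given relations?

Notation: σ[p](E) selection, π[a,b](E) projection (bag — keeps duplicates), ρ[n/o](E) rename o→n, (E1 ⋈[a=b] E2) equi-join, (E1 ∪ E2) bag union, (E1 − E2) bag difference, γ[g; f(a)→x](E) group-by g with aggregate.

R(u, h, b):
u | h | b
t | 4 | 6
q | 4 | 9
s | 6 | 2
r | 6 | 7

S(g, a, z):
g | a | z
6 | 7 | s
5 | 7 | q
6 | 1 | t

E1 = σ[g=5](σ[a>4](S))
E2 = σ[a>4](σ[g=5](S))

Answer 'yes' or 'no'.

E1 row counts bottom-up:
  S → 3
  σ[a>4](S) → 2
  σ[g=5](σ[a>4](S)) → 1
E2 row counts bottom-up:
  S → 3
  σ[g=5](S) → 1
  σ[a>4](σ[g=5](S)) → 1

E1 and E2 produce the same multiset:
g | a | z
5 | 7 | q

yes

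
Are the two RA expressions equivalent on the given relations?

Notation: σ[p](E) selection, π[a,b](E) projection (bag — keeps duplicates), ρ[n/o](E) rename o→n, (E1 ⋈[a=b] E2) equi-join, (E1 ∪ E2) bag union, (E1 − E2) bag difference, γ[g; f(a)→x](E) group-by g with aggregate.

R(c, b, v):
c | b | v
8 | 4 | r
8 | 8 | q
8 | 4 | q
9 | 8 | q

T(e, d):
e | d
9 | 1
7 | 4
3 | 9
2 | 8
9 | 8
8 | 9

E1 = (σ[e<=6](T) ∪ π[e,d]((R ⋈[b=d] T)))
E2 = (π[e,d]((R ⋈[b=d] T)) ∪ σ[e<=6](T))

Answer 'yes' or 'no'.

E1 row counts bottom-up:
  T → 6
  σ[e<=6](T) → 2
  R → 4
  T → 6
  (R ⋈[b=d] T) → 6
  π[e,d]((R ⋈[b=d] T)) → 6
  (σ[e<=6](T) ∪ π[e,d]((R ⋈[b=d] T))) → 8
E2 row counts bottom-up:
  R → 4
  T → 6
  (R ⋈[b=d] T) → 6
  π[e,d]((R ⋈[b=d] T)) → 6
  T → 6
  σ[e<=6](T) → 2
  (π[e,d]((R ⋈[b=d] T)) ∪ σ[e<=6](T)) → 8

E1 and E2 produce the same multiset:
e | d
2 | 8
2 | 8
2 | 8
3 | 9
7 | 4
7 | 4
9 | 8
9 | 8

yes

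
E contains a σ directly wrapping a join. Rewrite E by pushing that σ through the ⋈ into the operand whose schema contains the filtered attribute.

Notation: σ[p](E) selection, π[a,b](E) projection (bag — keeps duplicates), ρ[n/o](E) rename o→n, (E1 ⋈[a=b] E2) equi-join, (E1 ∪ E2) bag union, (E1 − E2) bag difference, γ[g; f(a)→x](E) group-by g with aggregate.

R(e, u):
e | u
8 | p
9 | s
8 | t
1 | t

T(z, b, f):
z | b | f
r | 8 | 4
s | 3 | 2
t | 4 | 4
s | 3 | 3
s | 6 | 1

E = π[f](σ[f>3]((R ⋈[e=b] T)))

σ filters on f, owned by the right side.
E' = π[f]((R ⋈[e=b] σ[f>3](T)))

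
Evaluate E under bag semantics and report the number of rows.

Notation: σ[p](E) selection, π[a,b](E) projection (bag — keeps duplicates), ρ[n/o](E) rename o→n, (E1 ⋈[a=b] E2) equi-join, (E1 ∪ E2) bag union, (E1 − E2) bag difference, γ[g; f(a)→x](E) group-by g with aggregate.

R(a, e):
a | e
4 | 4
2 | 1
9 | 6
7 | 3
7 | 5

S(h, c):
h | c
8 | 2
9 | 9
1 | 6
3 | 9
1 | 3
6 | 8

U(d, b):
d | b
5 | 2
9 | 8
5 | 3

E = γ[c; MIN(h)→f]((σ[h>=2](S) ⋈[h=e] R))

Subexpression sizes:
  S → 6
  σ[h>=2](S) → 4
  R → 5
  (σ[h>=2](S) ⋈[h=e] R) → 2
  γ[c; MIN(h)→f]((σ[h>=2](S) ⋈[h=e] R)) → 2

|E| = 2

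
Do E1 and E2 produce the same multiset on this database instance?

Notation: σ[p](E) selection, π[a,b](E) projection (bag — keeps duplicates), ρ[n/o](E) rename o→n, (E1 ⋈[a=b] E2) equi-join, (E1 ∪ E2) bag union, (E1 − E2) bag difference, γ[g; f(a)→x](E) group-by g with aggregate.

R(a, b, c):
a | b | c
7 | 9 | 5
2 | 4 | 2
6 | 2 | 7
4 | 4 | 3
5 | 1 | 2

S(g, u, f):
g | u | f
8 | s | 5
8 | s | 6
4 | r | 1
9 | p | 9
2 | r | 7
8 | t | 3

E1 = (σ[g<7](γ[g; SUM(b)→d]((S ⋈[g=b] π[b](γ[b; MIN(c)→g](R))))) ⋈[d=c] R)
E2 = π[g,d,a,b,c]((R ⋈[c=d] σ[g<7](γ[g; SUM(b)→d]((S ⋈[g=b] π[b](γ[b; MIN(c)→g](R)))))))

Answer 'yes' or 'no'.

E1 row counts bottom-up:
  S → 6
  R → 5
  γ[b; MIN(c)→g](R) → 4
  π[b](γ[b; MIN(c)→g](R)) → 4
  (S ⋈[g=b] π[b](γ[b; MIN(c)→g](R))) → 3
  γ[g; SUM(b)→d]((S ⋈[g=b] π[b](γ[b; MIN(c)→g](R)))) → 3
  σ[g<7](γ[g; SUM(b)→d]((S ⋈[g=b] π[b](γ[b; MIN(c)→g](R))))) → 2
  R → 5
  (σ[g<7](γ[g; SUM(b)→d]((S ⋈[g=b] π[b](γ[b; MIN(c)→g](R))))) ⋈[d=c] R) → 2
E2 row counts bottom-up:
  R → 5
  S → 6
  R → 5
  γ[b; MIN(c)→g](R) → 4
  π[b](γ[b; MIN(c)→g](R)) → 4
  (S ⋈[g=b] π[b](γ[b; MIN(c)→g](R))) → 3
  γ[g; SUM(b)→d]((S ⋈[g=b] π[b](γ[b; MIN(c)→g](R)))) → 3
  σ[g<7](γ[g; SUM(b)→d]((S ⋈[g=b] π[b](γ[b; MIN(c)→g](R))))) → 2
  (R ⋈[c=d] σ[g<7](γ[g; SUM(b)→d]((S ⋈[g=b] π[b](γ[b; MIN(c)→g](R)))))) → 2
  π[g,d,a,b,c]((R ⋈[c=d] σ[g<7](γ[g; SUM(b)→d]((S ⋈[g=b] π[b](γ[b; MIN(c)→g](R))))))) → 2

E1 and E2 produce the same multiset:
g | d | a | b | c
2 | 2 | 2 | 4 | 2
2 | 2 | 5 | 1 | 2

yes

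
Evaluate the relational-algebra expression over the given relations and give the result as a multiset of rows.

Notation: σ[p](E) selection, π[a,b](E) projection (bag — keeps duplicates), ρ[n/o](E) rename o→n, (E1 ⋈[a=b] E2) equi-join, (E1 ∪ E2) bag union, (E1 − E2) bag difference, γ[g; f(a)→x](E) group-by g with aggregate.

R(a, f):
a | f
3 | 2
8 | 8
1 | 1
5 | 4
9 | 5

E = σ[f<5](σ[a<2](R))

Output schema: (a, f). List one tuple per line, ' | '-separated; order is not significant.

Row counts bottom-up:
  R → 5
  σ[a<2](R) → 1
  σ[f<5](σ[a<2](R)) → 1

== RESULT ==
a | f
1 | 1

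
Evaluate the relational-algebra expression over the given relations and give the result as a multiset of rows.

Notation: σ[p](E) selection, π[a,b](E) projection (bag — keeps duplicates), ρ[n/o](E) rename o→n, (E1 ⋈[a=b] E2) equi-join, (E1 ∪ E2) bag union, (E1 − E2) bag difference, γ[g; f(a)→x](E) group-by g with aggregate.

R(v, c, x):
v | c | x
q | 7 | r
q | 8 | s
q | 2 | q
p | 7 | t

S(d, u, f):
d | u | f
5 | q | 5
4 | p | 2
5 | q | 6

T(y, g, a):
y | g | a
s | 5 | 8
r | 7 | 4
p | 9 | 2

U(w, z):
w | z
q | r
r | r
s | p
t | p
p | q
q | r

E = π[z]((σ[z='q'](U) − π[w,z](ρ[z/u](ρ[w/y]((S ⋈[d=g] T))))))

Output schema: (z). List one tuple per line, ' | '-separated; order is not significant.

Per-node cardinality:
  U → 6
  σ[z='q'](U) → 1
  S → 3
  T → 3
  (S ⋈[d=g] T) → 2
  ρ[w/y]((S ⋈[d=g] T)) → 2
  ρ[z/u](ρ[w/y]((S ⋈[d=g] T))) → 2
  π[w,z](ρ[z/u](ρ[w/y]((S ⋈[d=g] T)))) → 2
  (σ[z='q'](U) − π[w,z](ρ[z/u](ρ[w/y]((S ⋈[d=g] T))))) → 1
  π[z]((σ[z='q'](U) − π[w,z](ρ[z/u](ρ[w/y]((S ⋈[d=g] T)))))) → 1

== RESULT ==
z
q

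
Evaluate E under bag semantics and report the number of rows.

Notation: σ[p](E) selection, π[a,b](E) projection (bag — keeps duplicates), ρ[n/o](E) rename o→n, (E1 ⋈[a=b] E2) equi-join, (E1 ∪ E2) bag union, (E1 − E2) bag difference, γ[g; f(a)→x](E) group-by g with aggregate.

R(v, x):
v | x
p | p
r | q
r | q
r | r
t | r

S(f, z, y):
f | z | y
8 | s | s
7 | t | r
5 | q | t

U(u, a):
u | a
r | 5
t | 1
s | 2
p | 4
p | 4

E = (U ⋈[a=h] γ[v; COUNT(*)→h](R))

Row counts bottom-up:
  U → 5
  R → 5
  γ[v; COUNT(*)→h](R) → 3
  (U ⋈[a=h] γ[v; COUNT(*)→h](R)) → 2

|E| = 2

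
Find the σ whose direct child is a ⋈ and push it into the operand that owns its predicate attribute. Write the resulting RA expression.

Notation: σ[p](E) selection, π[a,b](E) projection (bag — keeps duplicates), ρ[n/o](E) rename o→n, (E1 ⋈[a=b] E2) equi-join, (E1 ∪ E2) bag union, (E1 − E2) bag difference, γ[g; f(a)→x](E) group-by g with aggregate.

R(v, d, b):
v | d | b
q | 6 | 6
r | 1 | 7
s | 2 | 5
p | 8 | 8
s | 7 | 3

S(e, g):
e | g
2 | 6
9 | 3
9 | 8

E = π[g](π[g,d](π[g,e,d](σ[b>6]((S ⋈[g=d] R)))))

σ filters on b, owned by the right side.
E' = π[g](π[g,d](π[g,e,d]((S ⋈[g=d] σ[b>6](R)))))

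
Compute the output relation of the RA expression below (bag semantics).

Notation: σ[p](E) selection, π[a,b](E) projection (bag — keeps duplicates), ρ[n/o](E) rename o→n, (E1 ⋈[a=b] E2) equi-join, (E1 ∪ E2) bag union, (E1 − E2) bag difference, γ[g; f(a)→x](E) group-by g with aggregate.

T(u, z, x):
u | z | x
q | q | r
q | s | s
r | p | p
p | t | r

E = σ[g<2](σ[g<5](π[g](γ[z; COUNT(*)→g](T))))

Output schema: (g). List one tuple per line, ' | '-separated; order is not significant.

Per-node cardinality:
  T → 4
  γ[z; COUNT(*)→g](T) → 4
  π[g](γ[z; COUNT(*)→g](T)) → 4
  σ[g<5](π[g](γ[z; COUNT(*)→g](T))) → 4
  σ[g<2](σ[g<5](π[g](γ[z; COUNT(*)→g](T)))) → 4

== RESULT ==
g
1
1
1
1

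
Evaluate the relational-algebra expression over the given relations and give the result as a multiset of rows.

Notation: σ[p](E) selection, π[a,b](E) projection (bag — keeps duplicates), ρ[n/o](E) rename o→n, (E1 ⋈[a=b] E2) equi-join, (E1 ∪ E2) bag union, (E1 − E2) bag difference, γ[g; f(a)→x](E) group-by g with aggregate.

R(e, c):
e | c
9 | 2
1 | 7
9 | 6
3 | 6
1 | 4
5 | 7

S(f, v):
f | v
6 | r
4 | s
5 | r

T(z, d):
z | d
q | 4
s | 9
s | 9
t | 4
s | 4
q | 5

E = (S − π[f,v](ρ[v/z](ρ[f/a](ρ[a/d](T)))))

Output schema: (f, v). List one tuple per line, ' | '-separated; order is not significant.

Per-node cardinality:
  S → 3
  T → 6
  ρ[a/d](T) → 6
  ρ[f/a](ρ[a/d](T)) → 6
  ρ[v/z](ρ[f/a](ρ[a/d](T))) → 6
  π[f,v](ρ[v/z](ρ[f/a](ρ[a/d](T)))) → 6
  (S − π[f,v](ρ[v/z](ρ[f/a](ρ[a/d](T))))) → 2

== RESULT ==
f | v
5 | r
6 | r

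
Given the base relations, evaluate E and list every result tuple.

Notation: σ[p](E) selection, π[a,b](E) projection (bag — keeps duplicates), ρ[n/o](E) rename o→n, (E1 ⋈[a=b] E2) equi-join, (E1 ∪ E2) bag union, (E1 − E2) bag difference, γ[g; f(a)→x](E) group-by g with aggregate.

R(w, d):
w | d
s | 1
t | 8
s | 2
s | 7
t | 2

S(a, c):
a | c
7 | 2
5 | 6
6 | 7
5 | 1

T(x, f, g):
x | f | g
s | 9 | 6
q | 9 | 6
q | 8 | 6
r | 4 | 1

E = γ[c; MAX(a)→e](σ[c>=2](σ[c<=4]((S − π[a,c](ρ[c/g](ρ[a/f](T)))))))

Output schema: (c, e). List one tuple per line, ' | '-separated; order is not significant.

Row counts bottom-up:
  S → 4
  T → 4
  ρ[a/f](T) → 4
  ρ[c/g](ρ[a/f](T)) → 4
  π[a,c](ρ[c/g](ρ[a/f](T))) → 4
  (S − π[a,c](ρ[c/g](ρ[a/f](T)))) → 4
  σ[c<=4]((S − π[a,c](ρ[c/g](ρ[a/f](T))))) → 2
  σ[c>=2](σ[c<=4]((S − π[a,c](ρ[c/g](ρ[a/f](T)))))) → 1
  γ[c; MAX(a)→e](σ[c>=2](σ[c<=4]((S − π[a,c](ρ[c/g](ρ[a/f](T))))))) → 1

== RESULT ==
c | e
2 | 7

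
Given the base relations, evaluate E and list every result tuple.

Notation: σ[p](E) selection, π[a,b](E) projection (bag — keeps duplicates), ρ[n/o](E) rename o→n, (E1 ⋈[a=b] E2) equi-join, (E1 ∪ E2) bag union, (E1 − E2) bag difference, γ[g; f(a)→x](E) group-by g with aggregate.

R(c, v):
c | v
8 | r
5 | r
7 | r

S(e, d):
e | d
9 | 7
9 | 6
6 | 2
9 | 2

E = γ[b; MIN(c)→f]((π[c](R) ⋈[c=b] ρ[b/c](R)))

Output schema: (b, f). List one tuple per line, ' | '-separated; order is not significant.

Per-node cardinality:
  R → 3
  π[c](R) → 3
  R → 3
  ρ[b/c](R) → 3
  (π[c](R) ⋈[c=b] ρ[b/c](R)) → 3
  γ[b; MIN(c)→f]((π[c](R) ⋈[c=b] ρ[b/c](R))) → 3

== RESULT ==
b | f
5 | 5
7 | 7
8 | 8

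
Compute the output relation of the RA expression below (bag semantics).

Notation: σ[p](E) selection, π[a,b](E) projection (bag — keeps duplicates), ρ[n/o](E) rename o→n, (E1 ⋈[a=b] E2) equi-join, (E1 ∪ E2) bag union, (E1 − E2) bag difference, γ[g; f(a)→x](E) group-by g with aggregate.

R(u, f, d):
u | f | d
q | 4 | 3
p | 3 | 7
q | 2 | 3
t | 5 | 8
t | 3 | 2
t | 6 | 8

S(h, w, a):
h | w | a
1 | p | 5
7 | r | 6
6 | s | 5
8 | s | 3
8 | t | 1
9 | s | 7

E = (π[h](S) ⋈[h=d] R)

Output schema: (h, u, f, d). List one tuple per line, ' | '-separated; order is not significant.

Row counts bottom-up:
  S → 6
  π[h](S) → 6
  R → 6
  (π[h](S) ⋈[h=d] R) → 5

== RESULT ==
h | u | f | d
7 | p | 3 | 7
8 | t | 5 | 8
8 | t | 5 | 8
8 | t | 6 | 8
8 | t | 6 | 8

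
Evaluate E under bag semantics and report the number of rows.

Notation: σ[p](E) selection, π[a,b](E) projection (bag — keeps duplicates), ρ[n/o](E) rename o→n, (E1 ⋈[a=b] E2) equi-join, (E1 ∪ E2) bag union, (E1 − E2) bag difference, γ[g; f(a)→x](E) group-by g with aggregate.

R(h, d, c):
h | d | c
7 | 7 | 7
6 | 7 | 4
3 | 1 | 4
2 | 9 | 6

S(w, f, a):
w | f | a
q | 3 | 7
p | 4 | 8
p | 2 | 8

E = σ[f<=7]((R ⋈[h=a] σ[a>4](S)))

Row counts bottom-up:
  R → 4
  S → 3
  σ[a>4](S) → 3
  (R ⋈[h=a] σ[a>4](S)) → 1
  σ[f<=7]((R ⋈[h=a] σ[a>4](S))) → 1

|E| = 1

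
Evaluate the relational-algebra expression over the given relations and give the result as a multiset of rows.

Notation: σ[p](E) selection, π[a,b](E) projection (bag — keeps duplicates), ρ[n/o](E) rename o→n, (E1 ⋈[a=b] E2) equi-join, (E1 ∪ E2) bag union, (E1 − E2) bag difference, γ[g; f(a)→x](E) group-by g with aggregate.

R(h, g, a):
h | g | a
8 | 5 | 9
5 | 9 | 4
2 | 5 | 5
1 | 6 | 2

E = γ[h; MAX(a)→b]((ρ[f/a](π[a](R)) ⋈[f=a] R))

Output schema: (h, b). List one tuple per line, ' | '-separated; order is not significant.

Stepwise |·|:
  R → 4
  π[a](R) → 4
  ρ[f/a](π[a](R)) → 4
  R → 4
  (ρ[f/a](π[a](R)) ⋈[f=a] R) → 4
  γ[h; MAX(a)→b]((ρ[f/a](π[a](R)) ⋈[f=a] R)) → 4

== RESULT ==
h | b
1 | 2
2 | 5
5 | 4
8 | 9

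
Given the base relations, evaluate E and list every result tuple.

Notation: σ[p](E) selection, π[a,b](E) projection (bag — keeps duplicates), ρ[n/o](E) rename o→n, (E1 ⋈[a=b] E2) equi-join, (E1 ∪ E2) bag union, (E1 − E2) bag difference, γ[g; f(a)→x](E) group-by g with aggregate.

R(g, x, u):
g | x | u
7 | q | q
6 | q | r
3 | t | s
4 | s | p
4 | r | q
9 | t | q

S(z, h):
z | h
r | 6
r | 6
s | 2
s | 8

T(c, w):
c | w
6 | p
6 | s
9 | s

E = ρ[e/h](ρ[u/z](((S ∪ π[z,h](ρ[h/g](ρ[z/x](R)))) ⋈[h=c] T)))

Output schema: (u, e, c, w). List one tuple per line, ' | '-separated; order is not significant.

Per-node cardinality:
  S → 4
  R → 6
  ρ[z/x](R) → 6
  ρ[h/g](ρ[z/x](R)) → 6
  π[z,h](ρ[h/g](ρ[z/x](R))) → 6
  (S ∪ π[z,h](ρ[h/g](ρ[z/x](R)))) → 10
  T → 3
  ((S ∪ π[z,h](ρ[h/g](ρ[z/x](R)))) ⋈[h=c] T) → 7
  ρ[u/z](((S ∪ π[z,h](ρ[h/g](ρ[z/x](R)))) ⋈[h=c] T)) → 7
  ρ[e/h](ρ[u/z](((S ∪ π[z,h](ρ[h/g](ρ[z/x](R)))) ⋈[h=c] T))) → 7

== RESULT ==
u | e | c | w
q | 6 | 6 | p
q | 6 | 6 | s
r | 6 | 6 | p
r | 6 | 6 | p
r | 6 | 6 | s
r | 6 | 6 | s
t | 9 | 9 | s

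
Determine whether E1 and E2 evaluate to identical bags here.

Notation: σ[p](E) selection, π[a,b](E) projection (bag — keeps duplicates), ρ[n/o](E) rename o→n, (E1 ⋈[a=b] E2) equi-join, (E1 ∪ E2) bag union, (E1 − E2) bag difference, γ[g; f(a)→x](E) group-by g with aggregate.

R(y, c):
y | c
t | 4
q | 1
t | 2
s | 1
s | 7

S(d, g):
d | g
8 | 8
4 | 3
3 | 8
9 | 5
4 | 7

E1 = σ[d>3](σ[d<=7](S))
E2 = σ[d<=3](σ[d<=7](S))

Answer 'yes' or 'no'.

E1 per-node cardinality:
  S → 5
  σ[d<=7](S) → 3
  σ[d>3](σ[d<=7](S)) → 2
E2 per-node cardinality:
  S → 5
  σ[d<=7](S) → 3
  σ[d<=3](σ[d<=7](S)) → 1

E1 result:
d | g
4 | 3
4 | 7
E2 result:
d | g
3 | 8
Witness: (3, 8) appears 0× in E1 but 1× in E2.

no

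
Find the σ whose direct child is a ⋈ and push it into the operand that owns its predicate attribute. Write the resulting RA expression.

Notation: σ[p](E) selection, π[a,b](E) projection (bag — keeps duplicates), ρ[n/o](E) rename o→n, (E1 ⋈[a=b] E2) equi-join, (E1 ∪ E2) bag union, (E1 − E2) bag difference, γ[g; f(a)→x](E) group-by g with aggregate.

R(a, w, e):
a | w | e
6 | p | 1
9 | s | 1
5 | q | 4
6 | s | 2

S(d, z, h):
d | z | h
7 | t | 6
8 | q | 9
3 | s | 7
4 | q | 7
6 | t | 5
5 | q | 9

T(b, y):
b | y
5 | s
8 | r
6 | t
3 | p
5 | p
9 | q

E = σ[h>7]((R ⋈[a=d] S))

σ filters on h, owned by the right side.
E' = (R ⋈[a=d] σ[h>7](S))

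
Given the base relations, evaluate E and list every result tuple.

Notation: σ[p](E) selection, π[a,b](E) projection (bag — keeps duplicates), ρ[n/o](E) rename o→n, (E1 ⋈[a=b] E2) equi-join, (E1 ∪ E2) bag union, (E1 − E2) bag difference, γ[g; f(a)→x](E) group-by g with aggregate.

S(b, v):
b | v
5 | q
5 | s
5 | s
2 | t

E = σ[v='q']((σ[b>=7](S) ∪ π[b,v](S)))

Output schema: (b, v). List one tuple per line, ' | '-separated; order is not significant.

Stepwise |·|:
  S → 4
  σ[b>=7](S) → 0
  S → 4
  π[b,v](S) → 4
  (σ[b>=7](S) ∪ π[b,v](S)) → 4
  σ[v='q']((σ[b>=7](S) ∪ π[b,v](S))) → 1

== RESULT ==
b | v
5 | q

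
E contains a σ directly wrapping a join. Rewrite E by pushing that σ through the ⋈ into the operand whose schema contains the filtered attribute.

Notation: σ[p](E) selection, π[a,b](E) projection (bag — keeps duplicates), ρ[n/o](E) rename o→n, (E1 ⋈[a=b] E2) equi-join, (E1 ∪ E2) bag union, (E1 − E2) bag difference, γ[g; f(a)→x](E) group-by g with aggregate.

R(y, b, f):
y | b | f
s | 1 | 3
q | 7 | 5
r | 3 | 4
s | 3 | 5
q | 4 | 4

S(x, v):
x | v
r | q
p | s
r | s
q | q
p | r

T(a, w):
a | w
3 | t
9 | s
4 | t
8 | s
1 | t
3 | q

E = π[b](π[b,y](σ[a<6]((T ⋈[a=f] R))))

σ filters on a, owned by the left side.
E' = π[b](π[b,y]((σ[a<6](T) ⋈[a=f] R)))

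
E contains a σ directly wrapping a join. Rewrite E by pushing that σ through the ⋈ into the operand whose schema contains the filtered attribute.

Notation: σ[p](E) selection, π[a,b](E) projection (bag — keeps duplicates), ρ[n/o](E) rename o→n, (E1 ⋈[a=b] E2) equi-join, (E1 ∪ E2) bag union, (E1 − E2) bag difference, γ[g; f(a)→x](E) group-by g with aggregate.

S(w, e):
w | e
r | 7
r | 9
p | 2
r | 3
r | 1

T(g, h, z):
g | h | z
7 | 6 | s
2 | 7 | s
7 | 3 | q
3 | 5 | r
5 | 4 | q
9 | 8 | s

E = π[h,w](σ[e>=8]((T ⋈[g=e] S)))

σ filters on e, owned by the right side.
E' = π[h,w]((T ⋈[g=e] σ[e>=8](S)))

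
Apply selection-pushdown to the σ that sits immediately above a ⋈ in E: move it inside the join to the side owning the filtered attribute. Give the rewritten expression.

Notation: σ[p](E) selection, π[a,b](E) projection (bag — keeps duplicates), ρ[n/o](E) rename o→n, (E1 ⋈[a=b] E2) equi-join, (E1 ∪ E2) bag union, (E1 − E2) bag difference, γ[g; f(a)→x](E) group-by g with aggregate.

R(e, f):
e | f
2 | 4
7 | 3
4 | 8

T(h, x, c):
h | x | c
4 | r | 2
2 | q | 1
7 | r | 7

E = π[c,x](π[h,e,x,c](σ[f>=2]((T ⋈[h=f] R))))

σ filters on f, owned by the right side.
E' = π[c,x](π[h,e,x,c]((T ⋈[h=f] σ[f>=2](R))))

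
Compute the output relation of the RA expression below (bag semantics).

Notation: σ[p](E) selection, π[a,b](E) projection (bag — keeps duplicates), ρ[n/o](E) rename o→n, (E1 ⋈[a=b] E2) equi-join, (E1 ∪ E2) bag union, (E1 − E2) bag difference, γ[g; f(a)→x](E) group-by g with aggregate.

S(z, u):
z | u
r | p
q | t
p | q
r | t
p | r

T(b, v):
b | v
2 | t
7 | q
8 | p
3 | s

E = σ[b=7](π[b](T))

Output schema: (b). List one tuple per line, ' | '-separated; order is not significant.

Stepwise |·|:
  T → 4
  π[b](T) → 4
  σ[b=7](π[b](T)) → 1

== RESULT ==
b
7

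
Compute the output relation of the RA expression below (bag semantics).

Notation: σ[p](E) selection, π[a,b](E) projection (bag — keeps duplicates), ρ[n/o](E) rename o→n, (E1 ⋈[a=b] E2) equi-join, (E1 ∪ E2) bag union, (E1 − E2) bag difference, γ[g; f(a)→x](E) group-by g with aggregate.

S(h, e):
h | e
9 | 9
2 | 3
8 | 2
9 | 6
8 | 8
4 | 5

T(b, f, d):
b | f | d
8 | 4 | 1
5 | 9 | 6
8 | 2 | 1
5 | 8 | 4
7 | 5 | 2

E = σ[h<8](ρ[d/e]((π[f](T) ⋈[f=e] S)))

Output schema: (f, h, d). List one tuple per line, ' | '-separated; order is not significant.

Row counts bottom-up:
  T → 5
  π[f](T) → 5
  S → 6
  (π[f](T) ⋈[f=e] S) → 4
  ρ[d/e]((π[f](T) ⋈[f=e] S)) → 4
  σ[h<8](ρ[d/e]((π[f](T) ⋈[f=e] S))) → 1

== RESULT ==
f | h | d
5 | 4 | 5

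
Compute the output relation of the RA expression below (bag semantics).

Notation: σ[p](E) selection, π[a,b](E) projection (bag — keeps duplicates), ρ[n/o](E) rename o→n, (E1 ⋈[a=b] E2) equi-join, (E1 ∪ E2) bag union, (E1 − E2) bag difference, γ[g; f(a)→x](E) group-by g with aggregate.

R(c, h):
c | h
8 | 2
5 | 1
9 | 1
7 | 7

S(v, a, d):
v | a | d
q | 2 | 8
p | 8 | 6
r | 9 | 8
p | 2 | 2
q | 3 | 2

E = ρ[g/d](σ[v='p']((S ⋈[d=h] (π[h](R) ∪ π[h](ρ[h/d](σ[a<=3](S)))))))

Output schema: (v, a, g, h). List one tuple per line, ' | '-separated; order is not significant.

Per-node cardinality:
  S → 5
  R → 4
  π[h](R) → 4
  S → 5
  σ[a<=3](S) → 3
  ρ[h/d](σ[a<=3](S)) → 3
  π[h](ρ[h/d](σ[a<=3](S))) → 3
  (π[h](R) ∪ π[h](ρ[h/d](σ[a<=3](S)))) → 7
  (S ⋈[d=h] (π[h](R) ∪ π[h](ρ[h/d](σ[a<=3](S))))) → 8
  σ[v='p']((S ⋈[d=h] (π[h](R) ∪ π[h](ρ[h/d](σ[a<=3](S)))))) → 3
  ρ[g/d](σ[v='p']((S ⋈[d=h] (π[h](R) ∪ π[h](ρ[h/d](σ[a<=3](S))))))) → 3

== RESULT ==
v | a | g | h
p | 2 | 2 | 2
p | 2 | 2 | 2
p | 2 | 2 | 2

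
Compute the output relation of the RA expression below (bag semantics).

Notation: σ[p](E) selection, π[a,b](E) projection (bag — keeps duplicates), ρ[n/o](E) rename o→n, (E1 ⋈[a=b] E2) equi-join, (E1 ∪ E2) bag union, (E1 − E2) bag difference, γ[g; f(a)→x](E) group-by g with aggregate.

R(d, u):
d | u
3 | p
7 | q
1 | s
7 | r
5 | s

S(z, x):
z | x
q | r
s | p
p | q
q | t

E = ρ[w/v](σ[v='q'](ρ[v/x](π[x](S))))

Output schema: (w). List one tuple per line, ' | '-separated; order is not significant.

Row counts bottom-up:
  S → 4
  π[x](S) → 4
  ρ[v/x](π[x](S)) → 4
  σ[v='q'](ρ[v/x](π[x](S))) → 1
  ρ[w/v](σ[v='q'](ρ[v/x](π[x](S)))) → 1

== RESULT ==
w
q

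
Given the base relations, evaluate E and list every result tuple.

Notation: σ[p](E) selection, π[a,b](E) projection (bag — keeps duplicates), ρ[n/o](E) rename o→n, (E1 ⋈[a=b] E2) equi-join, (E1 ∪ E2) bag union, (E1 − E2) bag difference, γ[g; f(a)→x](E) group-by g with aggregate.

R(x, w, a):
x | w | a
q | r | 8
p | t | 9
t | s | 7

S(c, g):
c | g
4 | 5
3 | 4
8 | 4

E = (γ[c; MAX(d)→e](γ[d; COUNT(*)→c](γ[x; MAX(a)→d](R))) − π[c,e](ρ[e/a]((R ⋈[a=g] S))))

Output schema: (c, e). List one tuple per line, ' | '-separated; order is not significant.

Per-node cardinality:
  R → 3
  γ[x; MAX(a)→d](R) → 3
  γ[d; COUNT(*)→c](γ[x; MAX(a)→d](R)) → 3
  γ[c; MAX(d)→e](γ[d; COUNT(*)→c](γ[x; MAX(a)→d](R))) → 1
  R → 3
  S → 3
  (R ⋈[a=g] S) → 0
  ρ[e/a]((R ⋈[a=g] S)) → 0
  π[c,e](ρ[e/a]((R ⋈[a=g] S))) → 0
  (γ[c; MAX(d)→e](γ[d; COUNT(*)→c](γ[x; MAX(a)→d](R))) − π[c,e](ρ[e/a]((R ⋈[a=g] S)))) → 1

== RESULT ==
c | e
1 | 9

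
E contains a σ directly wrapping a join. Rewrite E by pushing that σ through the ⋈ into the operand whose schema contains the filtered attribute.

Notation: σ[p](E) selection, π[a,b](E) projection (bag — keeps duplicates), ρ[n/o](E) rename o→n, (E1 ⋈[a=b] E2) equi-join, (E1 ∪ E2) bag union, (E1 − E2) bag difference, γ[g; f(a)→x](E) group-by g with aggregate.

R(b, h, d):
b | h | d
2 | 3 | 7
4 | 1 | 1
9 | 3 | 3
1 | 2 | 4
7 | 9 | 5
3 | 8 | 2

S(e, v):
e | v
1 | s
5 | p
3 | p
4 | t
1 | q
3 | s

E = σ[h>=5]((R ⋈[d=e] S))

σ filters on h, owned by the left side.
E' = (σ[h>=5](R) ⋈[d=e] S)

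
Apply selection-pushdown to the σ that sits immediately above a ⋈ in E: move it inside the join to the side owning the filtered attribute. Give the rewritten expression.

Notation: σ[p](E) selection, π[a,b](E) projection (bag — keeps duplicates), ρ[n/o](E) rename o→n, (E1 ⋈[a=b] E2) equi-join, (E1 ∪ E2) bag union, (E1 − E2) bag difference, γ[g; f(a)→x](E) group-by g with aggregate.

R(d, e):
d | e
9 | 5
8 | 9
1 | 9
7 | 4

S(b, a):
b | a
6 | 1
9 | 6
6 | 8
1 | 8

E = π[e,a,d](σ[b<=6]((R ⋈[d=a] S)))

σ filters on b, owned by the right side.
E' = π[e,a,d]((R ⋈[d=a] σ[b<=6](S)))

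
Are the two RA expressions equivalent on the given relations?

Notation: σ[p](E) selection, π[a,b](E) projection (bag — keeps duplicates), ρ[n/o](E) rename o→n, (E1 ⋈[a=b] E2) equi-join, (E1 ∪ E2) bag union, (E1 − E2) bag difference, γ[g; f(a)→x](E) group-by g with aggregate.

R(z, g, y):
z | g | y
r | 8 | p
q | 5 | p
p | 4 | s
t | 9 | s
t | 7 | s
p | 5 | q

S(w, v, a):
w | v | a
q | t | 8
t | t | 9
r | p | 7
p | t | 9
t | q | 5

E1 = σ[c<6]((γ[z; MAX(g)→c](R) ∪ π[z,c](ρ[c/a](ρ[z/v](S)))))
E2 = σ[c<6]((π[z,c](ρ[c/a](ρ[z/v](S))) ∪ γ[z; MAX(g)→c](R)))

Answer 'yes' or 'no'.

E1 per-node cardinality:
  R → 6
  γ[z; MAX(g)→c](R) → 4
  S → 5
  ρ[z/v](S) → 5
  ρ[c/a](ρ[z/v](S)) → 5
  π[z,c](ρ[c/a](ρ[z/v](S))) → 5
  (γ[z; MAX(g)→c](R) ∪ π[z,c](ρ[c/a](ρ[z/v](S)))) → 9
  σ[c<6]((γ[z; MAX(g)→c](R) ∪ π[z,c](ρ[c/a](ρ[z/v](S))))) → 3
E2 per-node cardinality:
  S → 5
  ρ[z/v](S) → 5
  ρ[c/a](ρ[z/v](S)) → 5
  π[z,c](ρ[c/a](ρ[z/v](S))) → 5
  R → 6
  γ[z; MAX(g)→c](R) → 4
  (π[z,c](ρ[c/a](ρ[z/v](S))) ∪ γ[z; MAX(g)→c](R)) → 9
  σ[c<6]((π[z,c](ρ[c/a](ρ[z/v](S))) ∪ γ[z; MAX(g)→c](R))) → 3

E1 and E2 produce the same multiset:
z | c
p | 5
q | 5
q | 5

yes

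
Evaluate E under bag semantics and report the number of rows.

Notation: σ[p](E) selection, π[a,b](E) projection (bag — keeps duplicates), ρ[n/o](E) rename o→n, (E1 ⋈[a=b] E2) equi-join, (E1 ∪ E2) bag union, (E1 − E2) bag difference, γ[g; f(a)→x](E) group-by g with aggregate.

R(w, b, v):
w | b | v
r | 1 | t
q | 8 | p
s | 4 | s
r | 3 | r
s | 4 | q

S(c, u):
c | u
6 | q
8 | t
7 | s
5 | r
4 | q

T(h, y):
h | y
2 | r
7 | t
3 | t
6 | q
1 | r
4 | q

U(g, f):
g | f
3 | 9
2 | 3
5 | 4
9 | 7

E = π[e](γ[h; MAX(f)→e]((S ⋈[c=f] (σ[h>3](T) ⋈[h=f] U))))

Per-node cardinality:
  S → 5
  T → 6
  σ[h>3](T) → 3
  U → 4
  (σ[h>3](T) ⋈[h=f] U) → 2
  (S ⋈[c=f] (σ[h>3](T) ⋈[h=f] U)) → 2
  γ[h; MAX(f)→e]((S ⋈[c=f] (σ[h>3](T) ⋈[h=f] U))) → 2
  π[e](γ[h; MAX(f)→e]((S ⋈[c=f] (σ[h>3](T) ⋈[h=f] U)))) → 2

|E| = 2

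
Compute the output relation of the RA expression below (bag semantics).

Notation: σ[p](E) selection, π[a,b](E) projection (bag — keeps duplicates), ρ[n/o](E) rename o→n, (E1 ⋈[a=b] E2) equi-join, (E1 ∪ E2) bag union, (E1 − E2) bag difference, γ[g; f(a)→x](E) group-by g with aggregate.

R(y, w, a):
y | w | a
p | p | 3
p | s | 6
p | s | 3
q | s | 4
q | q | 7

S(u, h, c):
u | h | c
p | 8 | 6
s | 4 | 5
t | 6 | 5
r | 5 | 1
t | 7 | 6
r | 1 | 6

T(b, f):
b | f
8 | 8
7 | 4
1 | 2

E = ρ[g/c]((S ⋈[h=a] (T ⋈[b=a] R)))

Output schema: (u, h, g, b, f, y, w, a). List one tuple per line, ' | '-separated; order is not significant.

Subexpression sizes:
  S → 6
  T → 3
  R → 5
  (T ⋈[b=a] R) → 1
  (S ⋈[h=a] (T ⋈[b=a] R)) → 1
  ρ[g/c]((S ⋈[h=a] (T ⋈[b=a] R))) → 1

== RESULT ==
u | h | g | b | f | y | w | a
t | 7 | 6 | 7 | 4 | q | q | 7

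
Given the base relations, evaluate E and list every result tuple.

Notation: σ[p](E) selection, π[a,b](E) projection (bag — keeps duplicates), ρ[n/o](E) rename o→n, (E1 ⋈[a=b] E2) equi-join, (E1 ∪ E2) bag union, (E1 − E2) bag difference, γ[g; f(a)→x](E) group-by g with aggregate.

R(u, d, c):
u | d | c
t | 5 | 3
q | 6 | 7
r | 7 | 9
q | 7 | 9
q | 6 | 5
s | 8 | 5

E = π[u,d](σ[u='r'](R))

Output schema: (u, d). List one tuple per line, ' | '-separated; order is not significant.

Row counts bottom-up:
  R → 6
  σ[u='r'](R) → 1
  π[u,d](σ[u='r'](R)) → 1

== RESULT ==
u | d
r | 7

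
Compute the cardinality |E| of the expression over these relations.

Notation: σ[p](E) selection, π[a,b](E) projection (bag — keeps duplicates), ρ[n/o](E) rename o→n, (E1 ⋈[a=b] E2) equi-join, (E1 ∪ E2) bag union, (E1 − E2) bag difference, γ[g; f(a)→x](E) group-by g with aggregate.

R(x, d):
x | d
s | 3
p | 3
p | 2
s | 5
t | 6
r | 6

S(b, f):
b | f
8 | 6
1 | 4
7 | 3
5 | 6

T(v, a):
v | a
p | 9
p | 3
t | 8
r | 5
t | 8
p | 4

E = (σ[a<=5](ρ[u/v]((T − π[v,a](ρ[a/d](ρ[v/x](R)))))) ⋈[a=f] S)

Row counts bottom-up:
  T → 6
  R → 6
  ρ[v/x](R) → 6
  ρ[a/d](ρ[v/x](R)) → 6
  π[v,a](ρ[a/d](ρ[v/x](R))) → 6
  (T − π[v,a](ρ[a/d](ρ[v/x](R)))) → 5
  ρ[u/v]((T − π[v,a](ρ[a/d](ρ[v/x](R))))) → 5
  σ[a<=5](ρ[u/v]((T − π[v,a](ρ[a/d](ρ[v/x](R)))))) → 2
  S → 4
  (σ[a<=5](ρ[u/v]((T − π[v,a](ρ[a/d](ρ[v/x](R)))))) ⋈[a=f] S) → 1

|E| = 1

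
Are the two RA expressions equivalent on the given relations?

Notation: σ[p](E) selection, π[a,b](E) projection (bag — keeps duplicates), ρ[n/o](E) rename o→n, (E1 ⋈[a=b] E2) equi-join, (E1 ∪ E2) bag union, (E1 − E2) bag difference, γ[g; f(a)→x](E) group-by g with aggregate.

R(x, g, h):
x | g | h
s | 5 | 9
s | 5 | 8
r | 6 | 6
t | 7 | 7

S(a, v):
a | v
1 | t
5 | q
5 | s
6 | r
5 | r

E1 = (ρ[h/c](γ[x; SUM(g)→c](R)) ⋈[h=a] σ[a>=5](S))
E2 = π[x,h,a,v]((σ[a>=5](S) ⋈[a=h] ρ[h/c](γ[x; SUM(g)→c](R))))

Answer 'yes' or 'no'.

E1 per-node cardinality:
  R → 4
  γ[x; SUM(g)→c](R) → 3
  ρ[h/c](γ[x; SUM(g)→c](R)) → 3
  S → 5
  σ[a>=5](S) → 4
  (ρ[h/c](γ[x; SUM(g)→c](R)) ⋈[h=a] σ[a>=5](S)) → 1
E2 per-node cardinality:
  S → 5
  σ[a>=5](S) → 4
  R → 4
  γ[x; SUM(g)→c](R) → 3
  ρ[h/c](γ[x; SUM(g)→c](R)) → 3
  (σ[a>=5](S) ⋈[a=h] ρ[h/c](γ[x; SUM(g)→c](R))) → 1
  π[x,h,a,v]((σ[a>=5](S) ⋈[a=h] ρ[h/c](γ[x; SUM(g)→c](R)))) → 1

E1 and E2 produce the same multiset:
x | h | a | v
r | 6 | 6 | r

yes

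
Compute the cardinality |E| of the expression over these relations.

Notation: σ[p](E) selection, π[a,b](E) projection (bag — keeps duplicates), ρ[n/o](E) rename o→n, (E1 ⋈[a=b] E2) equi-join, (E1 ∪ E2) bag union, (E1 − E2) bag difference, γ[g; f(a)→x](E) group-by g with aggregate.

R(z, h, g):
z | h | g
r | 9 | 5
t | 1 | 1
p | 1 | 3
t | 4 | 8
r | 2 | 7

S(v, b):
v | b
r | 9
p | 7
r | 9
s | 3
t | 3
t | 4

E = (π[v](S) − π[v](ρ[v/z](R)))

Stepwise |·|:
  S → 6
  π[v](S) → 6
  R → 5
  ρ[v/z](R) → 5
  π[v](ρ[v/z](R)) → 5
  (π[v](S) − π[v](ρ[v/z](R))) → 1

|E| = 1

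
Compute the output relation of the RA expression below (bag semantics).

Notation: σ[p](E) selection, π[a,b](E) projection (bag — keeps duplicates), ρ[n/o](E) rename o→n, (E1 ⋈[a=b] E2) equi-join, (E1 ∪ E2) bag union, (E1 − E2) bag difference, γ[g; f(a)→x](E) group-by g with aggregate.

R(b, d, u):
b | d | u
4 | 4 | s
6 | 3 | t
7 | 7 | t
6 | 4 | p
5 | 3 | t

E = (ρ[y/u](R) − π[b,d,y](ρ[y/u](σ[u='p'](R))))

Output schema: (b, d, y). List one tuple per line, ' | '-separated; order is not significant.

Subexpression sizes:
  R → 5
  ρ[y/u](R) → 5
  R → 5
  σ[u='p'](R) → 1
  ρ[y/u](σ[u='p'](R)) → 1
  π[b,d,y](ρ[y/u](σ[u='p'](R))) → 1
  (ρ[y/u](R) − π[b,d,y](ρ[y/u](σ[u='p'](R)))) → 4

== RESULT ==
b | d | y
4 | 4 | s
5 | 3 | t
6 | 3 | t
7 | 7 | t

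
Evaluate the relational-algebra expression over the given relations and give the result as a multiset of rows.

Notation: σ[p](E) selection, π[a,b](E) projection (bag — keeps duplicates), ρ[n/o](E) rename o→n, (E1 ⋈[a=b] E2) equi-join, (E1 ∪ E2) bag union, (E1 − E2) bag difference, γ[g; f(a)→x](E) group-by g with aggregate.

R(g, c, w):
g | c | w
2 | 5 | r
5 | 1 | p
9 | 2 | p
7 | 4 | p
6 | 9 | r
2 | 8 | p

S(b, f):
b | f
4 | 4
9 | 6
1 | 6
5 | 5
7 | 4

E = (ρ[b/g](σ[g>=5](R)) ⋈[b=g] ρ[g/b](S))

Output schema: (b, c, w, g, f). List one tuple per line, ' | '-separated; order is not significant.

Row counts bottom-up:
  R → 6
  σ[g>=5](R) → 4
  ρ[b/g](σ[g>=5](R)) → 4
  S → 5
  ρ[g/b](S) → 5
  (ρ[b/g](σ[g>=5](R)) ⋈[b=g] ρ[g/b](S)) → 3

== RESULT ==
b | c | w | g | f
5 | 1 | p | 5 | 5
7 | 4 | p | 7 | 4
9 | 2 | p | 9 | 6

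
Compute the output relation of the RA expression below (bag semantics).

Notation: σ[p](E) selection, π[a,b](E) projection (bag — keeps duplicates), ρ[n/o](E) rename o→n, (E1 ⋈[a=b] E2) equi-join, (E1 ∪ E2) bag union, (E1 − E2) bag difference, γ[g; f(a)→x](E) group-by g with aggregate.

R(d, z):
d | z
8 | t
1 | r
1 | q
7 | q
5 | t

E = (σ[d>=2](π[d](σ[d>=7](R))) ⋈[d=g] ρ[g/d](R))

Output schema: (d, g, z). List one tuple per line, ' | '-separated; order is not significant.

Per-node cardinality:
  R → 5
  σ[d>=7](R) → 2
  π[d](σ[d>=7](R)) → 2
  σ[d>=2](π[d](σ[d>=7](R))) → 2
  R → 5
  ρ[g/d](R) → 5
  (σ[d>=2](π[d](σ[d>=7](R))) ⋈[d=g] ρ[g/d](R)) → 2

== RESULT ==
d | g | z
7 | 7 | q
8 | 8 | t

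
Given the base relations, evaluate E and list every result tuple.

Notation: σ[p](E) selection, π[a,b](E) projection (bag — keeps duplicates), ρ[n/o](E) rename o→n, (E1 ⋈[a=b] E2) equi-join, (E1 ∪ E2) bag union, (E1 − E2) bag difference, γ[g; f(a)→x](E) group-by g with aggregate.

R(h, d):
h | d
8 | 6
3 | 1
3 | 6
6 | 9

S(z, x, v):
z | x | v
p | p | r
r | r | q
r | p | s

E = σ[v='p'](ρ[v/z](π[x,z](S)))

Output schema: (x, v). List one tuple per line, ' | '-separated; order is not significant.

Per-node cardinality:
  S → 3
  π[x,z](S) → 3
  ρ[v/z](π[x,z](S)) → 3
  σ[v='p'](ρ[v/z](π[x,z](S))) → 1

== RESULT ==
x | v
p | p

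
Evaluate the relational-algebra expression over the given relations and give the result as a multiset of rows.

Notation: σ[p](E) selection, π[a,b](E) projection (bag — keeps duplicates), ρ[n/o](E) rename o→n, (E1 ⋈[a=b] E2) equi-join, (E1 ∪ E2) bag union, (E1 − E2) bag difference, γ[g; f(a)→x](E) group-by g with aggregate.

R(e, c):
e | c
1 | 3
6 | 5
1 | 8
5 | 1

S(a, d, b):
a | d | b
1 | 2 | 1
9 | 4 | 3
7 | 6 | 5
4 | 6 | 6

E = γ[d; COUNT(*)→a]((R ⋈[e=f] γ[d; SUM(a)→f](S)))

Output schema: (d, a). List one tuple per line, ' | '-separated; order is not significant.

Subexpression sizes:
  R → 4
  S → 4
  γ[d; SUM(a)→f](S) → 3
  (R ⋈[e=f] γ[d; SUM(a)→f](S)) → 2
  γ[d; COUNT(*)→a]((R ⋈[e=f] γ[d; SUM(a)→f](S))) → 1

== RESULT ==
d | a
2 | 2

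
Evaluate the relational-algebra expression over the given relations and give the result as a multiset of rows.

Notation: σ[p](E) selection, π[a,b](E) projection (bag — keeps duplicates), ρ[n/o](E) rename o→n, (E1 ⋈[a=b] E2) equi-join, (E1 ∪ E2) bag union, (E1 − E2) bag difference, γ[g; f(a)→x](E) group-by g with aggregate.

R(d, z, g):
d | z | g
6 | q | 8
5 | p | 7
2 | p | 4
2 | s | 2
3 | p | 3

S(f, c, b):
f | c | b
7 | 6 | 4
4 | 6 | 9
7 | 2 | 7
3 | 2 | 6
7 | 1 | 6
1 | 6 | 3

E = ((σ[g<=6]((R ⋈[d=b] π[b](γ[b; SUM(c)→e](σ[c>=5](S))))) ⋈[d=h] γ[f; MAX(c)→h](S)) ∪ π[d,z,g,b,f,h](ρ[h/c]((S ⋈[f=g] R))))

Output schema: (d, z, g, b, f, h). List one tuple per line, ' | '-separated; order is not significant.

Row counts bottom-up:
  R → 5
  S → 6
  σ[c>=5](S) → 3
  γ[b; SUM(c)→e](σ[c>=5](S)) → 3
  π[b](γ[b; SUM(c)→e](σ[c>=5](S))) → 3
  (R ⋈[d=b] π[b](γ[b; SUM(c)→e](σ[c>=5](S)))) → 1
  σ[g<=6]((R ⋈[d=b] π[b](γ[b; SUM(c)→e](σ[c>=5](S))))) → 1
  S → 6
  γ[f; MAX(c)→h](S) → 4
  (σ[g<=6]((R ⋈[d=b] π[b](γ[b; SUM(c)→e](σ[c>=5](S))))) ⋈[d=h] γ[f; MAX(c)→h](S)) → 0
  S → 6
  R → 5
  (S ⋈[f=g] R) → 5
  ρ[h/c]((S ⋈[f=g] R)) → 5
  π[d,z,g,b,f,h](ρ[h/c]((S ⋈[f=g] R))) → 5
  ((σ[g<=6]((R ⋈[d=b] π[b](γ[b; SUM(c)→e](σ[c>=5](S))))) ⋈[d=h] γ[f; MAX(c)→h](S)) ∪ π[d,z,g,b,f,h](ρ[h/c]((S ⋈[f=g] R)))) → 5

== RESULT ==
d | z | g | b | f | h
2 | p | 4 | 9 | 4 | 6
3 | p | 3 | 6 | 3 | 2
5 | p | 7 | 4 | 7 | 6
5 | p | 7 | 6 | 7 | 1
5 | p | 7 | 7 | 7 | 2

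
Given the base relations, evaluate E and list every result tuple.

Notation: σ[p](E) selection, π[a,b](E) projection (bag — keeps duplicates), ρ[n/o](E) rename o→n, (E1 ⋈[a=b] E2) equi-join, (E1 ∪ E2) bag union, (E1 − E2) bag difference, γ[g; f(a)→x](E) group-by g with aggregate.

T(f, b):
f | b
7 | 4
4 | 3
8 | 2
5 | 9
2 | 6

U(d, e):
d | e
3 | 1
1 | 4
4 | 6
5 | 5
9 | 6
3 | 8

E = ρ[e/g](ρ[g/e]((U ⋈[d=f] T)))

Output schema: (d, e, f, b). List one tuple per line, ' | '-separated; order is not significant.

Per-node cardinality:
  U → 6
  T → 5
  (U ⋈[d=f] T) → 2
  ρ[g/e]((U ⋈[d=f] T)) → 2
  ρ[e/g](ρ[g/e]((U ⋈[d=f] T))) → 2

== RESULT ==
d | e | f | b
4 | 6 | 4 | 3
5 | 5 | 5 | 9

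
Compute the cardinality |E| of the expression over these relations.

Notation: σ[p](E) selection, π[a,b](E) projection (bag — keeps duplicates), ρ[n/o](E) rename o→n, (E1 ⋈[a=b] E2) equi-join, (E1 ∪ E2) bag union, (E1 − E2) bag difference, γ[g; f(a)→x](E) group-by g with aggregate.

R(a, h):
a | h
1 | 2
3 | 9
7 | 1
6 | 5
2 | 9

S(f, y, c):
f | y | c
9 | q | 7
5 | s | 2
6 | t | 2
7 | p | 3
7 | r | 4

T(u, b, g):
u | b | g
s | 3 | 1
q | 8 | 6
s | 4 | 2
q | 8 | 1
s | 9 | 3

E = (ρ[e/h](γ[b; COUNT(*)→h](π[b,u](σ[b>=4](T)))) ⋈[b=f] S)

Stepwise |·|:
  T → 5
  σ[b>=4](T) → 4
  π[b,u](σ[b>=4](T)) → 4
  γ[b; COUNT(*)→h](π[b,u](σ[b>=4](T))) → 3
  ρ[e/h](γ[b; COUNT(*)→h](π[b,u](σ[b>=4](T)))) → 3
  S → 5
  (ρ[e/h](γ[b; COUNT(*)→h](π[b,u](σ[b>=4](T)))) ⋈[b=f] S) → 1

|E| = 1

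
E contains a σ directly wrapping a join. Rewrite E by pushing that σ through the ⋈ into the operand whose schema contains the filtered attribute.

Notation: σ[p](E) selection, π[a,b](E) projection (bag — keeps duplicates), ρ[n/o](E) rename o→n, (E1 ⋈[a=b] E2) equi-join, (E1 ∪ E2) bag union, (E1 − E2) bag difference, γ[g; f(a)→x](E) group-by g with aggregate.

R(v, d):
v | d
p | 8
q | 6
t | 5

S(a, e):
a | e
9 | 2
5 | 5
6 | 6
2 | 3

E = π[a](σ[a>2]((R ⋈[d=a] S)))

σ filters on a, owned by the right side.
E' = π[a]((R ⋈[d=a] σ[a>2](S)))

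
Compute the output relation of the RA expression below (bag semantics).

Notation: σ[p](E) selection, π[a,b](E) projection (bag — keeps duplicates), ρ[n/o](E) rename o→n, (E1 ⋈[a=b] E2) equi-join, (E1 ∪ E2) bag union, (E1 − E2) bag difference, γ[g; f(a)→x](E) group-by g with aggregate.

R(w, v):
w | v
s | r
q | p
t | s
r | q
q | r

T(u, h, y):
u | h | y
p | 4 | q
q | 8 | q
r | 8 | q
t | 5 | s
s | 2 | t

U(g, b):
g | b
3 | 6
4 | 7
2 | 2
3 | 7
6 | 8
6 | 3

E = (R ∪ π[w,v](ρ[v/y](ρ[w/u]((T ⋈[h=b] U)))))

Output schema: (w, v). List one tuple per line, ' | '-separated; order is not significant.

Per-node cardinality:
  R → 5
  T → 5
  U → 6
  (T ⋈[h=b] U) → 3
  ρ[w/u]((T ⋈[h=b] U)) → 3
  ρ[v/y](ρ[w/u]((T ⋈[h=b] U))) → 3
  π[w,v](ρ[v/y](ρ[w/u]((T ⋈[h=b] U)))) → 3
  (R ∪ π[w,v](ρ[v/y](ρ[w/u]((T ⋈[h=b] U))))) → 8

== RESULT ==
w | v
q | p
q | q
q | r
r | q
r | q
s | r
s | t
t | s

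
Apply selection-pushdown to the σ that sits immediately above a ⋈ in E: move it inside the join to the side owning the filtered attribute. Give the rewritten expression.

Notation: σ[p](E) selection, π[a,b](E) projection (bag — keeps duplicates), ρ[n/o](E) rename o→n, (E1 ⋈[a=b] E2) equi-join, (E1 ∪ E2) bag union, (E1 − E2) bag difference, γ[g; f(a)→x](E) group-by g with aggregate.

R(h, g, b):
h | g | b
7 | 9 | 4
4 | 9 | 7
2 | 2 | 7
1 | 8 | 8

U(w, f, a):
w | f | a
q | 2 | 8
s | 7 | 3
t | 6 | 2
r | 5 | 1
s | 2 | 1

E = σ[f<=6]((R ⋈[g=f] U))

σ filters on f, owned by the right side.
E' = (R ⋈[g=f] σ[f<=6](U))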